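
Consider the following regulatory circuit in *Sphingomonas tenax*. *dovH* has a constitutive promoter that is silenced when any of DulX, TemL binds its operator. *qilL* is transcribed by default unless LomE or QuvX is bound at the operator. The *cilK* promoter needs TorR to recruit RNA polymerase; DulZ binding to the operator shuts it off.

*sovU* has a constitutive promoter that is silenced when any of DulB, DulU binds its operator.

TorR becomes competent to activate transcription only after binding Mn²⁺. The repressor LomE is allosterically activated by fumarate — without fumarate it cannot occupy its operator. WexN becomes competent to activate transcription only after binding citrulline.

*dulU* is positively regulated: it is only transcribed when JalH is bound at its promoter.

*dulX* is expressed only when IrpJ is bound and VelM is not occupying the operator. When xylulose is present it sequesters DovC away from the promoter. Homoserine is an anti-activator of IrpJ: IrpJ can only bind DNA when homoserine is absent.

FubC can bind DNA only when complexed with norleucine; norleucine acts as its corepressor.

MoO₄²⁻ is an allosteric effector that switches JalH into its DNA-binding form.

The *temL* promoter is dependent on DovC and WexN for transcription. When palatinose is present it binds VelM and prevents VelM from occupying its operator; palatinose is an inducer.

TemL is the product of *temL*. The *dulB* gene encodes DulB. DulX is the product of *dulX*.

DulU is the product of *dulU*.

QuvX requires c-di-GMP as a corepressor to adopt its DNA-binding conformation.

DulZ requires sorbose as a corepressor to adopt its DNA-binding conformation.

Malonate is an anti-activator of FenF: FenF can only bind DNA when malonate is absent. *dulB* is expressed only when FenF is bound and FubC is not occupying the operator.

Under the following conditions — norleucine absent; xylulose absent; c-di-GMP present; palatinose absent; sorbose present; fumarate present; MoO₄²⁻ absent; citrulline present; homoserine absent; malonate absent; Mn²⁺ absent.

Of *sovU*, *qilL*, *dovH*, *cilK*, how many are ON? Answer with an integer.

0

Malonate is absent, so FenF is active.
Norleucine is absent, so FubC is inactive.
No repressor is bound and FenF is active, so *dulB* is transcribed.
So DulB is produced and active.
MoO₄²⁻ is absent, so JalH is inactive.
Required activator JalH is absent, so *dulU* is not transcribed.
So DulU is not produced.
With repressor DulB bound, *sovU* is not transcribed.
→ *sovU* is OFF.
Fumarate is present, so LomE is active.
c-di-GMP is present, so QuvX is active.
With repressor LomE bound, *qilL* is not transcribed.
→ *qilL* is OFF.
Homoserine is absent, so IrpJ is active.
Palatinose is absent, so VelM is active.
With repressor VelM bound, *dulX* is not transcribed.
So DulX is not produced.
Xylulose is absent, so DovC is active.
Citrulline is present, so WexN is active.
No repressor is bound and DovC and WexN are active, so *temL* is transcribed.
So TemL is produced and active.
With repressor TemL bound, *dovH* is not transcribed.
→ *dovH* is OFF.
Sorbose is present, so DulZ is active.
Mn²⁺ is absent, so TorR is inactive.
With repressor DulZ bound, *cilK* is not transcribed.
→ *cilK* is OFF.
0 of the 4 genes are transcribed.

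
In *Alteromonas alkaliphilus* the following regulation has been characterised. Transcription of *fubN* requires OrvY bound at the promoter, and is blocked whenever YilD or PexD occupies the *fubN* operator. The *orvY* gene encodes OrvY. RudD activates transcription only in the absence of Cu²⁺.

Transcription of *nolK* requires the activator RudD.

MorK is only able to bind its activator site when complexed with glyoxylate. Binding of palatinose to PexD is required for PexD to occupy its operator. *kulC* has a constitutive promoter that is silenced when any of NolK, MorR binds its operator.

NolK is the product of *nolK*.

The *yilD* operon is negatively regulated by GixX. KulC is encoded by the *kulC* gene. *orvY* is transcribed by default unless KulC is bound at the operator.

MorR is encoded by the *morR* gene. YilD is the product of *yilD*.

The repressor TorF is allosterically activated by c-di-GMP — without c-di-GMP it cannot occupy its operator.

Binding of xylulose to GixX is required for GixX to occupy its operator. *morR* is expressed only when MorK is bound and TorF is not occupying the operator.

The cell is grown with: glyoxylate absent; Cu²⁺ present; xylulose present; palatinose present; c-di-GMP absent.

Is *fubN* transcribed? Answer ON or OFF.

OFF

Xylulose is present, so GixX is active.
With repressor GixX bound, *yilD* is not transcribed.
So YilD is not produced.
Cu²⁺ is present, so RudD is inactive.
Required activator RudD is absent, so *nolK* is not transcribed.
So NolK is not produced.
c-di-GMP is absent, so TorF is inactive.
Glyoxylate is absent, so MorK is inactive.
Required activator MorK is absent, so *morR* is not transcribed.
So MorR is not produced.
With no repressor bound, *kulC* is transcribed.
So KulC is produced and active.
With repressor KulC bound, *orvY* is not transcribed.
So OrvY is not produced.
Palatinose is present, so PexD is active.
With repressor PexD bound, *fubN* is not transcribed.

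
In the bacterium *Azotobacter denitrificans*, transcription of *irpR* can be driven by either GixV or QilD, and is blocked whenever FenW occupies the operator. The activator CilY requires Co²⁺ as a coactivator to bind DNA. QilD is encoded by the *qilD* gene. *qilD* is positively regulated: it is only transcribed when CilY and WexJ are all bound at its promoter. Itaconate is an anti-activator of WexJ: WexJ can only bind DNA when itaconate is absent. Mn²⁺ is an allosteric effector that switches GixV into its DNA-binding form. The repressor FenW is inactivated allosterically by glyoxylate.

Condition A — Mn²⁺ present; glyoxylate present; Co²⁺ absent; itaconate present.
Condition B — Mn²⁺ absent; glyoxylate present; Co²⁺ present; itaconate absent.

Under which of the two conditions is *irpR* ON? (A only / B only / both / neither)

Condition A:
Mn²⁺ is present, so GixV is active.
Glyoxylate is present, so FenW is inactive.
Co²⁺ is absent, so CilY is inactive.
Itaconate is present, so WexJ is inactive.
Required activator CilY is absent, so *qilD* is not transcribed.
So QilD is not produced.
Activator GixV is present, so *irpR* is transcribed.
→ *irpR* is ON in A.
Condition B:
Mn²⁺ is absent, so GixV is inactive.
Glyoxylate is present, so FenW is inactive.
Co²⁺ is present, so CilY is active.
Itaconate is absent, so WexJ is active.
No repressor is bound and CilY and WexJ are active, so *qilD* is transcribed.
So QilD is produced and active.
Activator QilD is present, so *irpR* is transcribed.
→ *irpR* is ON in B.

both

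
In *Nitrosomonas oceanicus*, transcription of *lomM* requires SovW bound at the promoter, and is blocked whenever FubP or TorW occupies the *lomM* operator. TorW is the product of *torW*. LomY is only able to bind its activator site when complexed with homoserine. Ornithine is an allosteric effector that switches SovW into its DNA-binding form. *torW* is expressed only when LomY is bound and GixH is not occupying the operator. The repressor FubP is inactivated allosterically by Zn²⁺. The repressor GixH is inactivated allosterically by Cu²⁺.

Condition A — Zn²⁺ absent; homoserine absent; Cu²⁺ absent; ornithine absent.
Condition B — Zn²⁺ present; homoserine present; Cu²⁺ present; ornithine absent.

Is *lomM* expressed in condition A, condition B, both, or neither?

neither

Condition A:
Zn²⁺ is absent, so FubP is active.
Homoserine is absent, so LomY is inactive.
Cu²⁺ is absent, so GixH is active.
With repressor GixH bound, *torW* is not transcribed.
So TorW is not produced.
Ornithine is absent, so SovW is inactive.
With repressor FubP bound, *lomM* is not transcribed.
→ *lomM* is OFF in A.
Condition B:
Zn²⁺ is present, so FubP is inactive.
Homoserine is present, so LomY is active.
Cu²⁺ is present, so GixH is inactive.
No repressor is bound and LomY is active, so *torW* is transcribed.
So TorW is produced and active.
Ornithine is absent, so SovW is inactive.
With repressor TorW bound, *lomM* is not transcribed.
→ *lomM* is OFF in B.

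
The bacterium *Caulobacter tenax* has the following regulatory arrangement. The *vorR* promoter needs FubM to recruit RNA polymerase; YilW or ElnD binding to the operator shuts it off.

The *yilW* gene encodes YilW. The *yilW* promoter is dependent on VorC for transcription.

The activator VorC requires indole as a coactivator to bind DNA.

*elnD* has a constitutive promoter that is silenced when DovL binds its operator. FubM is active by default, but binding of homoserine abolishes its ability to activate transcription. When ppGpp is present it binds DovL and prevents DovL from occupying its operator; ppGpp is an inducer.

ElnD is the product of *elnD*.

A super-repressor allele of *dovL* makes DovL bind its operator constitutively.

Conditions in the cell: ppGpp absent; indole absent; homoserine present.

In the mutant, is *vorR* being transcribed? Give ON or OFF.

OFF

Homoserine is present, so FubM is inactive.
Indole is absent, so VorC is inactive.
Required activator VorC is absent, so *yilW* is not transcribed.
So YilW is not produced.
DovL is constitutively active in this strain.
With repressor DovL bound, *elnD* is not transcribed.
So ElnD is not produced.
Required activator FubM is absent, so *vorR* is not transcribed.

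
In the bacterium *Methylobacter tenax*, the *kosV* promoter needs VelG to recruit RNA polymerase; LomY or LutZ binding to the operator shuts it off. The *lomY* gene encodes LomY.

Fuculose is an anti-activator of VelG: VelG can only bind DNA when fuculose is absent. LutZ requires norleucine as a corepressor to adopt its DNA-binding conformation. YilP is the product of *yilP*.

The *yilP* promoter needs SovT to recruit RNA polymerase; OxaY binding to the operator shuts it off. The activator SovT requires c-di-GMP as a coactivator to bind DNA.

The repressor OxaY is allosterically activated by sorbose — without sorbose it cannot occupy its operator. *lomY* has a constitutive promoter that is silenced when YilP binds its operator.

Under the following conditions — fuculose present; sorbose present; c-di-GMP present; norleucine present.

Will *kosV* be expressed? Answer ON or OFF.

Fuculose is present, so VelG is inactive.
c-di-GMP is present, so SovT is active.
Sorbose is present, so OxaY is active.
With repressor OxaY bound, *yilP* is not transcribed.
So YilP is not produced.
With no repressor bound, *lomY* is transcribed.
So LomY is produced and active.
Norleucine is present, so LutZ is active.
With repressor LomY bound, *kosV* is not transcribed.

OFF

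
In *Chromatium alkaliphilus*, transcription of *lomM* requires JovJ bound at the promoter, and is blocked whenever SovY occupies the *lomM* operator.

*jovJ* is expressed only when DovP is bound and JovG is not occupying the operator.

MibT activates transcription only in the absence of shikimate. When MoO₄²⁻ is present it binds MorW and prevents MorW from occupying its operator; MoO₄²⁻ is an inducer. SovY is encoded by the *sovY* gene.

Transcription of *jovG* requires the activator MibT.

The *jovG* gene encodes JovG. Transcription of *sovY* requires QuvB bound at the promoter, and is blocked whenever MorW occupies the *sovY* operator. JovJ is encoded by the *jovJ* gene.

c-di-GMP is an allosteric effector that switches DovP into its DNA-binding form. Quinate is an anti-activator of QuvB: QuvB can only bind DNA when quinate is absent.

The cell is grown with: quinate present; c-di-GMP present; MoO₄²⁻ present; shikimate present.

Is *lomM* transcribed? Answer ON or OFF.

MoO₄²⁻ is present, so MorW is inactive.
Quinate is present, so QuvB is inactive.
Required activator QuvB is absent, so *sovY* is not transcribed.
So SovY is not produced.
Shikimate is present, so MibT is inactive.
Required activator MibT is absent, so *jovG* is not transcribed.
So JovG is not produced.
c-di-GMP is present, so DovP is active.
No repressor is bound and DovP is active, so *jovJ* is transcribed.
So JovJ is produced and active.
No repressor is bound and JovJ is active, so *lomM* is transcribed.

ON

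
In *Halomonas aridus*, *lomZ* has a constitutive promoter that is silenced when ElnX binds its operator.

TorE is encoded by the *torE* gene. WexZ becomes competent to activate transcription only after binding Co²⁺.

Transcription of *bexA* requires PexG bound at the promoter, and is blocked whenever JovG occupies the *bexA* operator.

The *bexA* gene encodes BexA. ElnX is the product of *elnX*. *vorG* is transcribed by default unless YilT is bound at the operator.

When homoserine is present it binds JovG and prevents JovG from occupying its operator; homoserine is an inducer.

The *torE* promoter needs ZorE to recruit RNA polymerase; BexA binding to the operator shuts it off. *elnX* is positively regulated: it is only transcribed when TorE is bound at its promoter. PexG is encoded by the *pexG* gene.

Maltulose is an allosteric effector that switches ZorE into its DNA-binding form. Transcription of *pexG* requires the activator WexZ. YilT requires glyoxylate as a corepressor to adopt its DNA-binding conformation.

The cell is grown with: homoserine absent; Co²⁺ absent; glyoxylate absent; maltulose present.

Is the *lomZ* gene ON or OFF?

OFF

Co²⁺ is absent, so WexZ is inactive.
Required activator WexZ is absent, so *pexG* is not transcribed.
So PexG is not produced.
Homoserine is absent, so JovG is active.
With repressor JovG bound, *bexA* is not transcribed.
So BexA is not produced.
Maltulose is present, so ZorE is active.
No repressor is bound and ZorE is active, so *torE* is transcribed.
So TorE is produced and active.
No repressor is bound and TorE is active, so *elnX* is transcribed.
So ElnX is produced and active.
With repressor ElnX bound, *lomZ* is not transcribed.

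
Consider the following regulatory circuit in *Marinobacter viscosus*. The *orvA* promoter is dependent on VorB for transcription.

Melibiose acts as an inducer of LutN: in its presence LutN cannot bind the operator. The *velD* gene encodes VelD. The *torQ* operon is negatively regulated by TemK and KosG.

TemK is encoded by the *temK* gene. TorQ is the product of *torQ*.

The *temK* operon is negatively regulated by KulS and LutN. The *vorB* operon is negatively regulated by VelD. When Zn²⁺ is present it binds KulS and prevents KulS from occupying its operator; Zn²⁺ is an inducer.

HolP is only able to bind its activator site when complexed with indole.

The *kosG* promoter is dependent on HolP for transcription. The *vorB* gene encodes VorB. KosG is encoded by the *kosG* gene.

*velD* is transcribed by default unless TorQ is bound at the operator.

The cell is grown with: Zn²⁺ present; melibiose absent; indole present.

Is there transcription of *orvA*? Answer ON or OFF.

OFF

Zn²⁺ is present, so KulS is inactive.
Melibiose is absent, so LutN is active.
With repressor LutN bound, *temK* is not transcribed.
So TemK is not produced.
Indole is present, so HolP is active.
No repressor is bound and HolP is active, so *kosG* is transcribed.
So KosG is produced and active.
With repressor KosG bound, *torQ* is not transcribed.
So TorQ is not produced.
With no repressor bound, *velD* is transcribed.
So VelD is produced and active.
With repressor VelD bound, *vorB* is not transcribed.
So VorB is not produced.
Required activator VorB is absent, so *orvA* is not transcribed.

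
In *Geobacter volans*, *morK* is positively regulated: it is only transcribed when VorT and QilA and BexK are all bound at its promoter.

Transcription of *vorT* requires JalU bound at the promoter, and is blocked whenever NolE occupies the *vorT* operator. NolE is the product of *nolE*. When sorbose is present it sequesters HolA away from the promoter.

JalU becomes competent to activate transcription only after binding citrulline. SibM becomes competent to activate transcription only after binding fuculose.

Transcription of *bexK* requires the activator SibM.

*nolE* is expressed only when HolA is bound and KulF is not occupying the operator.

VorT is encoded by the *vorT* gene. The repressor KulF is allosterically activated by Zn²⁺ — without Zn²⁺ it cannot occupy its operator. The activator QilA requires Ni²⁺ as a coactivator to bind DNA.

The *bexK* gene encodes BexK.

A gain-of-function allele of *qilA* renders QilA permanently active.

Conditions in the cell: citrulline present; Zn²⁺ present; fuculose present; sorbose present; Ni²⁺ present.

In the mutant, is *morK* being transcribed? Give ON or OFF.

ON

Sorbose is present, so HolA is inactive.
Zn²⁺ is present, so KulF is active.
With repressor KulF bound, *nolE* is not transcribed.
So NolE is not produced.
Citrulline is present, so JalU is active.
No repressor is bound and JalU is active, so *vorT* is transcribed.
So VorT is produced and active.
QilA is constitutively active in this strain.
Fuculose is present, so SibM is active.
No repressor is bound and SibM is active, so *bexK* is transcribed.
So BexK is produced and active.
No repressor is bound and VorT and QilA and BexK are active, so *morK* is transcribed.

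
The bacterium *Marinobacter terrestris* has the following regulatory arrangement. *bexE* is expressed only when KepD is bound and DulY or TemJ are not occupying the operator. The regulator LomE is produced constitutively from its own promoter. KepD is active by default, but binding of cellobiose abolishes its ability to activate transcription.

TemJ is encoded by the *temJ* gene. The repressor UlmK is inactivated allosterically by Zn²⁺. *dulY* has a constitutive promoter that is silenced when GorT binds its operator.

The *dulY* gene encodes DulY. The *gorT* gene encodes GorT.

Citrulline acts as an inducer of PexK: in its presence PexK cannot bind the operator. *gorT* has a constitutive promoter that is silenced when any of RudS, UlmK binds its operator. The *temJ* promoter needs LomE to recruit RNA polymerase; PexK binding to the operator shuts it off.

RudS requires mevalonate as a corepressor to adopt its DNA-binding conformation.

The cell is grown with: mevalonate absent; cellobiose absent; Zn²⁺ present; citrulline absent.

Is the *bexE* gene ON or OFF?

Mevalonate is absent, so RudS is inactive.
Zn²⁺ is present, so UlmK is inactive.
With no repressor bound, *gorT* is transcribed.
So GorT is produced and active.
With repressor GorT bound, *dulY* is not transcribed.
So DulY is not produced.
Cellobiose is absent, so KepD is active.
LomE is produced constitutively and is active.
Citrulline is absent, so PexK is active.
With repressor PexK bound, *temJ* is not transcribed.
So TemJ is not produced.
No repressor is bound and KepD is active, so *bexE* is transcribed.

ON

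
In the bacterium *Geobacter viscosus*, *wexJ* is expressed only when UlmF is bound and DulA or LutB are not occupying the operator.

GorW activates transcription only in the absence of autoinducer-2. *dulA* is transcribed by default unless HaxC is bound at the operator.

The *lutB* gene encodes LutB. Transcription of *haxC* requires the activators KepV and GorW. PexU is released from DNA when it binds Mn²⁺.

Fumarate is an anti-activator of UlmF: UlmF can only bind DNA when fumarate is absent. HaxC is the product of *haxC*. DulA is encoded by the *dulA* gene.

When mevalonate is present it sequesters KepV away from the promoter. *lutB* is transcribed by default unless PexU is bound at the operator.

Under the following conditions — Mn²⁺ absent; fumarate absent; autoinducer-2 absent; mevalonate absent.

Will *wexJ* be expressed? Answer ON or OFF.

Fumarate is absent, so UlmF is active.
Mevalonate is absent, so KepV is active.
Autoinducer-2 is absent, so GorW is active.
No repressor is bound and KepV and GorW are active, so *haxC* is transcribed.
So HaxC is produced and active.
With repressor HaxC bound, *dulA* is not transcribed.
So DulA is not produced.
Mn²⁺ is absent, so PexU is active.
With repressor PexU bound, *lutB* is not transcribed.
So LutB is not produced.
No repressor is bound and UlmF is active, so *wexJ* is transcribed.

ON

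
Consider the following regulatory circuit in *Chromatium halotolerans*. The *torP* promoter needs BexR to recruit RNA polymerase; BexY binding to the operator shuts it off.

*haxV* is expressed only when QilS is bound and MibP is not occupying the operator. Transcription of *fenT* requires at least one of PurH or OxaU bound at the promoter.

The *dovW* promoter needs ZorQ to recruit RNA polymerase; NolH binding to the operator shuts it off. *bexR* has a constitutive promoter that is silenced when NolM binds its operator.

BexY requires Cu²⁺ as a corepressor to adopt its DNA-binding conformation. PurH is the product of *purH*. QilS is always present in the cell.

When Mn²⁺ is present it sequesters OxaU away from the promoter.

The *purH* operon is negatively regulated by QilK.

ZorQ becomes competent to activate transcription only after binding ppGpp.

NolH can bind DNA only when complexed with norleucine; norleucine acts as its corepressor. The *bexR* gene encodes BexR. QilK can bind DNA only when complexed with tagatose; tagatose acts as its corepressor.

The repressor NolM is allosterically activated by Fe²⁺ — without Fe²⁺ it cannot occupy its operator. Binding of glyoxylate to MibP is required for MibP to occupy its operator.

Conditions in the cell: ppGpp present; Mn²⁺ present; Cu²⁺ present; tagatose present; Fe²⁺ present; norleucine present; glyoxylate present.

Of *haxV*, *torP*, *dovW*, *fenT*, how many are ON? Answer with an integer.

0

Glyoxylate is present, so MibP is active.
QilS is produced constitutively and is active.
With repressor MibP bound, *haxV* is not transcribed.
→ *haxV* is OFF.
Fe²⁺ is present, so NolM is active.
With repressor NolM bound, *bexR* is not transcribed.
So BexR is not produced.
Cu²⁺ is present, so BexY is active.
With repressor BexY bound, *torP* is not transcribed.
→ *torP* is OFF.
ppGpp is present, so ZorQ is active.
Norleucine is present, so NolH is active.
With repressor NolH bound, *dovW* is not transcribed.
→ *dovW* is OFF.
Tagatose is present, so QilK is active.
With repressor QilK bound, *purH* is not transcribed.
So PurH is not produced.
Mn²⁺ is present, so OxaU is inactive.
No activator is available at the *fenT* promoter, so *fenT* is not transcribed.
→ *fenT* is OFF.
0 of the 4 genes are transcribed.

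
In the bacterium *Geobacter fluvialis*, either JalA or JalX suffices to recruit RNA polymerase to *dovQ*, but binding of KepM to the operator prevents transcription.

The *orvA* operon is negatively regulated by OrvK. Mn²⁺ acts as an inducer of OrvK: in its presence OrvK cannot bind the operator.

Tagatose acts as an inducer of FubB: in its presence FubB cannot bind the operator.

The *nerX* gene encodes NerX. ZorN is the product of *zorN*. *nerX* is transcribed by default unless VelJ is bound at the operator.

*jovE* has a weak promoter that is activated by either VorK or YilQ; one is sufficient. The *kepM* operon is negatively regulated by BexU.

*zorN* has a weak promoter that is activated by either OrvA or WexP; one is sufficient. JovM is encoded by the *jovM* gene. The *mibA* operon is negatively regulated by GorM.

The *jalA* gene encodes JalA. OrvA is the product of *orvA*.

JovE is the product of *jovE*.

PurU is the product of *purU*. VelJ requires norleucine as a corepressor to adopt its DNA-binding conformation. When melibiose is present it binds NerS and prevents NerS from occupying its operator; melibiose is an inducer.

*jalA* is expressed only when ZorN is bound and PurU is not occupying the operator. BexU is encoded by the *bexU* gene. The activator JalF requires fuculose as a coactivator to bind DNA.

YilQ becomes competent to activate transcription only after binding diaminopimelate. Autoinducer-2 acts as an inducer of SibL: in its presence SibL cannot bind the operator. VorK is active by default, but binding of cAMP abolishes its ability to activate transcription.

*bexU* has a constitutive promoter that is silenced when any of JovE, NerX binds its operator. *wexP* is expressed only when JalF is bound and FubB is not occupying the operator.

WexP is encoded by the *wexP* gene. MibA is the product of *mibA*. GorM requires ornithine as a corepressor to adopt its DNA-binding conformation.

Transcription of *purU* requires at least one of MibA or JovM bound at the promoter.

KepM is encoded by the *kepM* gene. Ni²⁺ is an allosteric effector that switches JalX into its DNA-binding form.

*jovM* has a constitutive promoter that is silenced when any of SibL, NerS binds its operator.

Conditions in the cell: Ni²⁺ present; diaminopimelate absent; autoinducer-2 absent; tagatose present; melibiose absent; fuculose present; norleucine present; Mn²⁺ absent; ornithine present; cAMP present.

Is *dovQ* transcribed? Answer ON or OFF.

ON

Ornithine is present, so GorM is active.
With repressor GorM bound, *mibA* is not transcribed.
So MibA is not produced.
Autoinducer-2 is absent, so SibL is active.
Melibiose is absent, so NerS is active.
With repressor SibL bound, *jovM* is not transcribed.
So JovM is not produced.
No activator is available at the *purU* promoter, so *purU* is not transcribed.
So PurU is not produced.
Mn²⁺ is absent, so OrvK is active.
With repressor OrvK bound, *orvA* is not transcribed.
So OrvA is not produced.
Fuculose is present, so JalF is active.
Tagatose is present, so FubB is inactive.
No repressor is bound and JalF is active, so *wexP* is transcribed.
So WexP is produced and active.
Activator WexP is present, so *zorN* is transcribed.
So ZorN is produced and active.
No repressor is bound and ZorN is active, so *jalA* is transcribed.
So JalA is produced and active.
Ni²⁺ is present, so JalX is active.
cAMP is present, so VorK is inactive.
Diaminopimelate is absent, so YilQ is inactive.
No activator is available at the *jovE* promoter, so *jovE* is not transcribed.
So JovE is not produced.
Norleucine is present, so VelJ is active.
With repressor VelJ bound, *nerX* is not transcribed.
So NerX is not produced.
With no repressor bound, *bexU* is transcribed.
So BexU is produced and active.
With repressor BexU bound, *kepM* is not transcribed.
So KepM is not produced.
Activator JalA is present, so *dovQ* is transcribed.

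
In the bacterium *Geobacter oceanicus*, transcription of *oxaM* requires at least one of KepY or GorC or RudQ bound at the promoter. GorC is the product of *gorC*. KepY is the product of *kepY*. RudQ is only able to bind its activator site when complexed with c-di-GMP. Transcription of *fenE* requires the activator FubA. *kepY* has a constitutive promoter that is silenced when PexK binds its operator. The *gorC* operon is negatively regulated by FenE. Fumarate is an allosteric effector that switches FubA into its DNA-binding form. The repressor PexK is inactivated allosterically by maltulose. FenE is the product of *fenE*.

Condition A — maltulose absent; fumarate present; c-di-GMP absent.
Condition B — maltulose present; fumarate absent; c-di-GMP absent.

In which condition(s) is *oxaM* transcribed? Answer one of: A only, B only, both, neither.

Condition A:
Maltulose is absent, so PexK is active.
With repressor PexK bound, *kepY* is not transcribed.
So KepY is not produced.
Fumarate is present, so FubA is active.
No repressor is bound and FubA is active, so *fenE* is transcribed.
So FenE is produced and active.
With repressor FenE bound, *gorC* is not transcribed.
So GorC is not produced.
c-di-GMP is absent, so RudQ is inactive.
No activator is available at the *oxaM* promoter, so *oxaM* is not transcribed.
→ *oxaM* is OFF in A.
Condition B:
Maltulose is present, so PexK is inactive.
With no repressor bound, *kepY* is transcribed.
So KepY is produced and active.
Fumarate is absent, so FubA is inactive.
Required activator FubA is absent, so *fenE* is not transcribed.
So FenE is not produced.
With no repressor bound, *gorC* is transcribed.
So GorC is produced and active.
c-di-GMP is absent, so RudQ is inactive.
Activator KepY is present, so *oxaM* is transcribed.
→ *oxaM* is ON in B.

B only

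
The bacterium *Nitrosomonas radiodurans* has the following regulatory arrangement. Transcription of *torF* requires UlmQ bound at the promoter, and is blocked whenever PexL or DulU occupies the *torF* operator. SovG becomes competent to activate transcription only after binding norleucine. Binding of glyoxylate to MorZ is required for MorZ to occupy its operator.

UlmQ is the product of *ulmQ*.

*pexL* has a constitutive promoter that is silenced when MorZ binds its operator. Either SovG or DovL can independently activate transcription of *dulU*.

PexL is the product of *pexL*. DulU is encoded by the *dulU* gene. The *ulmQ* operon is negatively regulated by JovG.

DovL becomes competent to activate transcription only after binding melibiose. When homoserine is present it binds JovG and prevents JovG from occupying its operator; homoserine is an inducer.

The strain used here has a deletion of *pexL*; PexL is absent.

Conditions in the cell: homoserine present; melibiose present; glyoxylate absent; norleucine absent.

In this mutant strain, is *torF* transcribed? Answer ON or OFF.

OFF

PexL is non-functional in this strain, so it has no effect.
Homoserine is present, so JovG is inactive.
With no repressor bound, *ulmQ* is transcribed.
So UlmQ is produced and active.
Norleucine is absent, so SovG is inactive.
Melibiose is present, so DovL is active.
Activator DovL is present, so *dulU* is transcribed.
So DulU is produced and active.
With repressor DulU bound, *torF* is not transcribed.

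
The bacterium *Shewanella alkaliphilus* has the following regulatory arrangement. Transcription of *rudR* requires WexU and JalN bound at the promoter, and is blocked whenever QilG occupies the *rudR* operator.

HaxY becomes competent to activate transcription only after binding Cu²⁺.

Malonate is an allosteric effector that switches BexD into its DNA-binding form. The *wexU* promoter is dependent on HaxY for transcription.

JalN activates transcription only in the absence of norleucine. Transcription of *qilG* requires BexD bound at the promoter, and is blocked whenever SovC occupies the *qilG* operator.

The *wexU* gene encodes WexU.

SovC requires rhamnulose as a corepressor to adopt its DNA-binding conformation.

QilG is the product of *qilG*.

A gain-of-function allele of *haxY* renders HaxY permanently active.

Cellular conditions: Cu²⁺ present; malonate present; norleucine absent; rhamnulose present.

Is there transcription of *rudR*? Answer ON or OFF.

HaxY is constitutively active in this strain.
No repressor is bound and HaxY is active, so *wexU* is transcribed.
So WexU is produced and active.
Rhamnulose is present, so SovC is active.
Malonate is present, so BexD is active.
With repressor SovC bound, *qilG* is not transcribed.
So QilG is not produced.
Norleucine is absent, so JalN is active.
No repressor is bound and WexU and JalN are active, so *rudR* is transcribed.

ON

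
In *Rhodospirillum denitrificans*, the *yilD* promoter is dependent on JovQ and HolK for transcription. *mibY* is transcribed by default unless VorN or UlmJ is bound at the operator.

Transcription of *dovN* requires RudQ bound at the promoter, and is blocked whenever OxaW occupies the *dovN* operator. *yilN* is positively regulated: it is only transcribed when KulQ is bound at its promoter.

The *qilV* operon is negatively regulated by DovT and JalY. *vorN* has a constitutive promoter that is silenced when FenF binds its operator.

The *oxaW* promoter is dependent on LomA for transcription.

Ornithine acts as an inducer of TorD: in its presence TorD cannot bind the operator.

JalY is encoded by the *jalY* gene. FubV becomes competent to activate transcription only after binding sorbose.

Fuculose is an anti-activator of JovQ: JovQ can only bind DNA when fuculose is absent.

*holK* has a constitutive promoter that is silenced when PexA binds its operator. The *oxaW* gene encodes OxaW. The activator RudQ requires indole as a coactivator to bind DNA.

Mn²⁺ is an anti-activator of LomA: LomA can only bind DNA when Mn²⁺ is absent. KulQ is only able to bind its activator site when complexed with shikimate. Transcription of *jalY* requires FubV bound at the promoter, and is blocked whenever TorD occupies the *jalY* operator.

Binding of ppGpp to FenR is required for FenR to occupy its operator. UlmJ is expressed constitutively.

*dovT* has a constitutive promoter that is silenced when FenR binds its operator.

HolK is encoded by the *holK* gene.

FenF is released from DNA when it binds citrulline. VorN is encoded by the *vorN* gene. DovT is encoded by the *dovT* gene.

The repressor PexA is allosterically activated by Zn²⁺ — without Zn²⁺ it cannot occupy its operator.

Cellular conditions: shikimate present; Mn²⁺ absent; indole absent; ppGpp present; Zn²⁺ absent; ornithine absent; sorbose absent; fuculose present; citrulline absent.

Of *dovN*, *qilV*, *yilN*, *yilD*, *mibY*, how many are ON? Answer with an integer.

Indole is absent, so RudQ is inactive.
Mn²⁺ is absent, so LomA is active.
No repressor is bound and LomA is active, so *oxaW* is transcribed.
So OxaW is produced and active.
With repressor OxaW bound, *dovN* is not transcribed.
→ *dovN* is OFF.
ppGpp is present, so FenR is active.
With repressor FenR bound, *dovT* is not transcribed.
So DovT is not produced.
Sorbose is absent, so FubV is inactive.
Ornithine is absent, so TorD is active.
With repressor TorD bound, *jalY* is not transcribed.
So JalY is not produced.
With no repressor bound, *qilV* is transcribed.
→ *qilV* is ON.
Shikimate is present, so KulQ is active.
No repressor is bound and KulQ is active, so *yilN* is transcribed.
→ *yilN* is ON.
Fuculose is present, so JovQ is inactive.
Zn²⁺ is absent, so PexA is inactive.
With no repressor bound, *holK* is transcribed.
So HolK is produced and active.
Required activator JovQ is absent, so *yilD* is not transcribed.
→ *yilD* is OFF.
Citrulline is absent, so FenF is active.
With repressor FenF bound, *vorN* is not transcribed.
So VorN is not produced.
UlmJ is produced constitutively and is active.
With repressor UlmJ bound, *mibY* is not transcribed.
→ *mibY* is OFF.
2 of the 5 genes are transcribed.

2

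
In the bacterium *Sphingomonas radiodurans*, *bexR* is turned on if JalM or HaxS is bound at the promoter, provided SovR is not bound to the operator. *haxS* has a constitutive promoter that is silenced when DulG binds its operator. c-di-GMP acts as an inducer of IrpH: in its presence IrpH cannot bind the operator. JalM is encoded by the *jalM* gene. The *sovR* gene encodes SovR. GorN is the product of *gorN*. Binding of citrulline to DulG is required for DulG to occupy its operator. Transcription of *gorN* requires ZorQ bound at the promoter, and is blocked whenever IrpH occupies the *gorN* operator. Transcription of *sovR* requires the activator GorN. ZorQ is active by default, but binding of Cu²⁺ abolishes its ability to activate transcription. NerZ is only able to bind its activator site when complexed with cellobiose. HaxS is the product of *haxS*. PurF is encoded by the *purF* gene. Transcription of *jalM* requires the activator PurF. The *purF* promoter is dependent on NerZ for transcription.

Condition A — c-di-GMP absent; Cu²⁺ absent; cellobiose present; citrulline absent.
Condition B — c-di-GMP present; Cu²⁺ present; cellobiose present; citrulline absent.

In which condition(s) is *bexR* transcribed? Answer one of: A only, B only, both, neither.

both

Condition A:
c-di-GMP is absent, so IrpH is active.
Cu²⁺ is absent, so ZorQ is active.
With repressor IrpH bound, *gorN* is not transcribed.
So GorN is not produced.
Required activator GorN is absent, so *sovR* is not transcribed.
So SovR is not produced.
Cellobiose is present, so NerZ is active.
No repressor is bound and NerZ is active, so *purF* is transcribed.
So PurF is produced and active.
No repressor is bound and PurF is active, so *jalM* is transcribed.
So JalM is produced and active.
Citrulline is absent, so DulG is inactive.
With no repressor bound, *haxS* is transcribed.
So HaxS is produced and active.
Activator JalM is present, so *bexR* is transcribed.
→ *bexR* is ON in A.
Condition B:
c-di-GMP is present, so IrpH is inactive.
Cu²⁺ is present, so ZorQ is inactive.
Required activator ZorQ is absent, so *gorN* is not transcribed.
So GorN is not produced.
Required activator GorN is absent, so *sovR* is not transcribed.
So SovR is not produced.
Cellobiose is present, so NerZ is active.
No repressor is bound and NerZ is active, so *purF* is transcribed.
So PurF is produced and active.
No repressor is bound and PurF is active, so *jalM* is transcribed.
So JalM is produced and active.
Citrulline is absent, so DulG is inactive.
With no repressor bound, *haxS* is transcribed.
So HaxS is produced and active.
Activator JalM is present, so *bexR* is transcribed.
→ *bexR* is ON in B.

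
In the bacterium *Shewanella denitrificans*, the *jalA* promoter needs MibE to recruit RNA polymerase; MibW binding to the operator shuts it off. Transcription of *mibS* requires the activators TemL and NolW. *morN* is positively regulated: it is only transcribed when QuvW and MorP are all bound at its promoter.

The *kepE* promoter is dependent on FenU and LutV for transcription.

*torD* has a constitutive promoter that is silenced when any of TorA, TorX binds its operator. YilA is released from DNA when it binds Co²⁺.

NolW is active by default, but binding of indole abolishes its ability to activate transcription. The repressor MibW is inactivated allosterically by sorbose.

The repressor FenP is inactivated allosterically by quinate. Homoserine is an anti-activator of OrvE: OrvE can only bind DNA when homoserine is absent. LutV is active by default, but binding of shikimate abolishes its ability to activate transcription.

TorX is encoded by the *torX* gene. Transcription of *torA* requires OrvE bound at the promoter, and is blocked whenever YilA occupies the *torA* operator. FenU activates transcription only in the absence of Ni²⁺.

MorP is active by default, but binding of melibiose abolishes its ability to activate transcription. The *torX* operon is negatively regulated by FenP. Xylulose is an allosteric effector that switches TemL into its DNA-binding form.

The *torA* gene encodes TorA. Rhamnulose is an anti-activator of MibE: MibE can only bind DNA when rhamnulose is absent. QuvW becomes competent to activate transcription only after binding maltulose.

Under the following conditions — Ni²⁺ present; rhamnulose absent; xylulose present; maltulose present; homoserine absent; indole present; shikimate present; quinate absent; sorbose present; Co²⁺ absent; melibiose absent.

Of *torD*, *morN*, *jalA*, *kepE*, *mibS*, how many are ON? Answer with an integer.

Co²⁺ is absent, so YilA is active.
Homoserine is absent, so OrvE is active.
With repressor YilA bound, *torA* is not transcribed.
So TorA is not produced.
Quinate is absent, so FenP is active.
With repressor FenP bound, *torX* is not transcribed.
So TorX is not produced.
With no repressor bound, *torD* is transcribed.
→ *torD* is ON.
Maltulose is present, so QuvW is active.
Melibiose is absent, so MorP is active.
No repressor is bound and QuvW and MorP are active, so *morN* is transcribed.
→ *morN* is ON.
Sorbose is present, so MibW is inactive.
Rhamnulose is absent, so MibE is active.
No repressor is bound and MibE is active, so *jalA* is transcribed.
→ *jalA* is ON.
Ni²⁺ is present, so FenU is inactive.
Shikimate is present, so LutV is inactive.
Required activator FenU is absent, so *kepE* is not transcribed.
→ *kepE* is OFF.
Xylulose is present, so TemL is active.
Indole is present, so NolW is inactive.
Required activator NolW is absent, so *mibS* is not transcribed.
→ *mibS* is OFF.
3 of the 5 genes are transcribed.

3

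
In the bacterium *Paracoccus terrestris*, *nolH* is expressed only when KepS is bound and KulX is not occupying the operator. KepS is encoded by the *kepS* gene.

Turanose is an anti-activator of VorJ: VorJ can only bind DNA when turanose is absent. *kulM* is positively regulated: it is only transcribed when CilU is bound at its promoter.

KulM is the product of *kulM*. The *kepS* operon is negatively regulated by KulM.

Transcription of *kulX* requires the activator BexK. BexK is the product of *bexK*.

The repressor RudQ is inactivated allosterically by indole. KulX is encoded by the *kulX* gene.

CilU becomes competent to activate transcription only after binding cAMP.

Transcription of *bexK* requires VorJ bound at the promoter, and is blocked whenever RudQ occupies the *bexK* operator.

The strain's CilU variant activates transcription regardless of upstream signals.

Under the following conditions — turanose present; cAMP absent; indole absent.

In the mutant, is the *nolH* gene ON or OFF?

CilU is constitutively active in this strain.
No repressor is bound and CilU is active, so *kulM* is transcribed.
So KulM is produced and active.
With repressor KulM bound, *kepS* is not transcribed.
So KepS is not produced.
Indole is absent, so RudQ is active.
Turanose is present, so VorJ is inactive.
With repressor RudQ bound, *bexK* is not transcribed.
So BexK is not produced.
Required activator BexK is absent, so *kulX* is not transcribed.
So KulX is not produced.
Required activator KepS is absent, so *nolH* is not transcribed.

OFF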